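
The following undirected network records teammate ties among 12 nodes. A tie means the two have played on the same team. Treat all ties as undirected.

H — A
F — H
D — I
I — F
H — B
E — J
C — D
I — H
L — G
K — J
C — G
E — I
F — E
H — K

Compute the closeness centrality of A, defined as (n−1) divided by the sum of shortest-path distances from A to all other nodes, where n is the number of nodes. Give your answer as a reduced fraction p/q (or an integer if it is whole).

Distances from A: B:2, C:4, D:3, E:3, F:2, G:5, H:1, I:2, J:3, K:2, L:6. Sum = 33.
n = 12, so closeness = 11/33 = 1/3.

1/3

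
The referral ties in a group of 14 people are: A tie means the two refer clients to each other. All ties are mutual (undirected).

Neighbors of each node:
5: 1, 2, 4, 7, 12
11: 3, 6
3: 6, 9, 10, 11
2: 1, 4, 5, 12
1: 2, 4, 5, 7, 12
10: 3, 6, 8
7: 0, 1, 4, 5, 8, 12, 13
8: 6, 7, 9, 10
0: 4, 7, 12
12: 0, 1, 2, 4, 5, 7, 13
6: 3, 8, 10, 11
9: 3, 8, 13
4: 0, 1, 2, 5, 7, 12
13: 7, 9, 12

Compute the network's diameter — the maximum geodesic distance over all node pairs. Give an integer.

5

Eccentricity of each node (its greatest distance to any other): 0:4, 1:4, 2:5, 3:4, 4:4, 5:4, 6:4, 7:3, 8:3, 9:3, 10:4, 11:5, 12:4, 13:3.
The maximum eccentricity is 5, realized for instance by the pair 11–2 via 11 – 3 – 9 – 13 – 12 – 2. So the diameter is 5.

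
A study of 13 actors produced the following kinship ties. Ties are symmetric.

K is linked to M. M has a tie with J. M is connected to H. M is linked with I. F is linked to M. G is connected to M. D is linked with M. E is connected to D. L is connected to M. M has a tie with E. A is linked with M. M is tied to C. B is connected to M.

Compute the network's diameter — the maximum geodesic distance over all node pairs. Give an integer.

2

Eccentricity of each node (its greatest distance to any other): A:2, B:2, C:2, D:2, E:2, F:2, G:2, H:2, I:2, J:2, K:2, L:2, M:1.
The maximum eccentricity is 2, realized for instance by the pair L–G via L – M – G. So the diameter is 2.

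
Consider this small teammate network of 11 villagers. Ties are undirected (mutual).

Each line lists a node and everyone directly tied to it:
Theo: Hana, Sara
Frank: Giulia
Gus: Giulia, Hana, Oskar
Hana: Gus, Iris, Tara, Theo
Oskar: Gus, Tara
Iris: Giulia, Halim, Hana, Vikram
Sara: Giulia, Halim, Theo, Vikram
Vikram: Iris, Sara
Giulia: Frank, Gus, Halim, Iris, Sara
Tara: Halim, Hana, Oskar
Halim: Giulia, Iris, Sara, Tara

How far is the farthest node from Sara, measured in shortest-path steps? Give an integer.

3

Distances from Sara: Frank:2, Giulia:1, Gus:2, Halim:1, Hana:2, Iris:2, Oskar:3, Tara:2, Theo:1, Vikram:1.
The largest is 3 (to Oskar), so the eccentricity of Sara is 3.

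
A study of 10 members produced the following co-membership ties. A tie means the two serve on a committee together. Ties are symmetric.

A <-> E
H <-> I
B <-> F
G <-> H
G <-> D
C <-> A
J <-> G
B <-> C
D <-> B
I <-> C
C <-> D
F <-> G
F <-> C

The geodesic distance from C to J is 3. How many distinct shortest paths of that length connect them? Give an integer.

The shortest distance is 3. The length-3 paths are: C–F–G–J; C–D–G–J.
That gives 2 distinct shortest paths.

2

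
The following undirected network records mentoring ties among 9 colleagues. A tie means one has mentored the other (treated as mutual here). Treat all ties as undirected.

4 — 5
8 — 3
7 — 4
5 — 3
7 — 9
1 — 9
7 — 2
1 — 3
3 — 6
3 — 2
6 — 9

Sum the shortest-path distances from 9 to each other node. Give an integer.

15

Distances from 9: 1:1, 2:2, 3:2, 4:2, 5:3, 6:1, 7:1, 8:3.
Sum = 1 + 2 + 2 + 2 + 3 + 1 + 1 + 3 = 15.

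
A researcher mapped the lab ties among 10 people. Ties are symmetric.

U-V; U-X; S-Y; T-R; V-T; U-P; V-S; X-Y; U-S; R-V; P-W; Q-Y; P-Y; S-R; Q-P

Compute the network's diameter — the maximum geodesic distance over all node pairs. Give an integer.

Eccentricity of each node (its greatest distance to any other): P:3, Q:4, R:4, S:3, T:4, U:2, V:3, W:4, X:3, Y:3.
The maximum eccentricity is 4, realized for instance by the pair T–W via T – V – U – P – W. So the diameter is 4.

4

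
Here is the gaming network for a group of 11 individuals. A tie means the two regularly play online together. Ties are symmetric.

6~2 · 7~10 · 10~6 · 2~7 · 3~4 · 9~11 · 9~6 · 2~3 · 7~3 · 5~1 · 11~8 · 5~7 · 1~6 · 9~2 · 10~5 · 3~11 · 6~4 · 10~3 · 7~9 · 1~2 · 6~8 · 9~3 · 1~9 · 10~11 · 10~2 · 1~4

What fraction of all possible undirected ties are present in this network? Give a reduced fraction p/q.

There are 26 edges and 11 nodes, so the maximum possible is C(11,2) = 55.
Density = 26/55.

26/55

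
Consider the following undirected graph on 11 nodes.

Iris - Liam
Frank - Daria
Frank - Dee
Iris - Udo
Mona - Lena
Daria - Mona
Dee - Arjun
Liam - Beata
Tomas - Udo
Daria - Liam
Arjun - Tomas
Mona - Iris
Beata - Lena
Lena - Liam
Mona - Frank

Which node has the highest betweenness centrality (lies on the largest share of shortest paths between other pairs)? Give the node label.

Iris

Unnormalized betweenness of each node: Arjun:10/3, Beata:0, Daria:25/6, Dee:13/2, Frank:21/2, Iris:71/6, Lena:8/3, Liam:9, Mona:32/3, Tomas:23/6, Udo:15/2.
Iris has the largest value, 71/6, making it the main broker — the node through which the most shortest paths run.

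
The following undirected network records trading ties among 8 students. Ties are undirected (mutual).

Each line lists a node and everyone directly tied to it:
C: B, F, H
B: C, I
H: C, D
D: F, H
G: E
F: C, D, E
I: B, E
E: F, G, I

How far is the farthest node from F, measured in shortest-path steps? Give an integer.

2

Distances from F: B:2, C:1, D:1, E:1, G:2, H:2, I:2.
The largest is 2 (to H, B, G, and I), so the eccentricity of F is 2.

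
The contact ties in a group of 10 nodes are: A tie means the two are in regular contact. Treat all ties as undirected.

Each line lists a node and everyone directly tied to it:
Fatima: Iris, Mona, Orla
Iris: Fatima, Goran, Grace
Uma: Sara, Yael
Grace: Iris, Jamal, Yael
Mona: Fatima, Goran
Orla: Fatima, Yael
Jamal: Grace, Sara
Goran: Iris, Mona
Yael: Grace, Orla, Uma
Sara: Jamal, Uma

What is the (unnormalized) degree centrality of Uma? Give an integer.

2

Uma is directly tied to Sara and Yael. That is 2 neighbors, so the degree of Uma is 2.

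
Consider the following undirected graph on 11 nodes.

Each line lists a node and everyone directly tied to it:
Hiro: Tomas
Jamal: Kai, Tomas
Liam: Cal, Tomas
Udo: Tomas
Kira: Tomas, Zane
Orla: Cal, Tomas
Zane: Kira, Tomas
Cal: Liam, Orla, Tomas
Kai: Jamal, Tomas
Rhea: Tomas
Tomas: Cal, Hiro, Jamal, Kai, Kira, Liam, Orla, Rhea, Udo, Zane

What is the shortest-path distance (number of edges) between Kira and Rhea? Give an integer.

2

One shortest route is Kira – Tomas – Rhea, which uses 2 edges, and Kira and Rhea are not directly tied, so nothing shorter exists. So d(Kira,Rhea) = 2.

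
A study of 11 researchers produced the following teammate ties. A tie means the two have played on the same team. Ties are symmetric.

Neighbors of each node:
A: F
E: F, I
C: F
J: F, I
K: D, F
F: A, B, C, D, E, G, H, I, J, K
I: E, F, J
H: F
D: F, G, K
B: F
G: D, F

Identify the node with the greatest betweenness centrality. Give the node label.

Unnormalized betweenness of each node: A:0, B:0, C:0, D:1/2, E:0, F:40, G:0, H:0, I:1/2, J:0, K:0.
F has the largest value, 40, making it the main broker — the node through which the most shortest paths run.

F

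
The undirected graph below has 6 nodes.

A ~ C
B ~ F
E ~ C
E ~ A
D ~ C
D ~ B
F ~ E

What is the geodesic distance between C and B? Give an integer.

2

One shortest route is C – D – B, which uses 2 edges, and C and B are not directly tied, so nothing shorter exists. So d(C,B) = 2.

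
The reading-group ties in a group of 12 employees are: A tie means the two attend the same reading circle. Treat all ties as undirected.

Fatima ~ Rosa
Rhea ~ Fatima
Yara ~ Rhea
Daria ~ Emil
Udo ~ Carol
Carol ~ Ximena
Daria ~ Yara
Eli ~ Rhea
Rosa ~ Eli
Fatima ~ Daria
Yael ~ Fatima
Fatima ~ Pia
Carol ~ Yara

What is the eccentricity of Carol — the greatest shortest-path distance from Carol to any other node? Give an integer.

Distances from Carol: Daria:2, Eli:3, Emil:3, Fatima:3, Pia:4, Rhea:2, Rosa:4, Udo:1, Ximena:1, Yael:4, Yara:1.
The largest is 4 (to Pia, Yael, and Rosa), so the eccentricity of Carol is 4.

4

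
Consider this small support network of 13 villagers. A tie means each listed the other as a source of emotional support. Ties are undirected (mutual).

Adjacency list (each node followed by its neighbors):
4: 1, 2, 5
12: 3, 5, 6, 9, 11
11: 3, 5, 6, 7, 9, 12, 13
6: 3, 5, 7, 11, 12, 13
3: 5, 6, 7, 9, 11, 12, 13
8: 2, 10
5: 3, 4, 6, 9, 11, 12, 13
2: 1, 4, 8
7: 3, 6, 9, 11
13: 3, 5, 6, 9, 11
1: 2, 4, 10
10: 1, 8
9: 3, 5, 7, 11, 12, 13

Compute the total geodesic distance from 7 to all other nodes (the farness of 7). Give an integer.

31

Distances from 7: 1:4, 2:4, 3:1, 4:3, 5:2, 6:1, 8:5, 9:1, 10:5, 11:1, 12:2, 13:2.
Sum = 4 + 4 + 1 + 3 + 2 + 1 + 5 + 1 + 5 + 1 + 2 + 2 = 31.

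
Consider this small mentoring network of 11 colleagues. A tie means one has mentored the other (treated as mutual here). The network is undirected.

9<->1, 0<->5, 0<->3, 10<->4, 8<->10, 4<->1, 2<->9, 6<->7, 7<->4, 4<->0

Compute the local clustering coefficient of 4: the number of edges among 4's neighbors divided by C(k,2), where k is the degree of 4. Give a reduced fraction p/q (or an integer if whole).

4's neighbors: 0, 1, 7, and 10 (k = 4).
Possible neighbor pairs: C(4,2) = 6. Edges among them: none → e = 0.
Clustering(4) = 0/6 = 0.

0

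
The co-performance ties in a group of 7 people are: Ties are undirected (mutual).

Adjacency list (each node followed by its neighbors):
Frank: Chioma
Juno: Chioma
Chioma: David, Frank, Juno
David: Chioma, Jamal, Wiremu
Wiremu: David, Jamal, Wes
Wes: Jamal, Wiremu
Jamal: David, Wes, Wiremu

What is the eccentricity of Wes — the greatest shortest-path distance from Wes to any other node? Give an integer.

4

Distances from Wes: Chioma:3, David:2, Frank:4, Jamal:1, Juno:4, Wiremu:1.
The largest is 4 (to Juno and Frank), so the eccentricity of Wes is 4.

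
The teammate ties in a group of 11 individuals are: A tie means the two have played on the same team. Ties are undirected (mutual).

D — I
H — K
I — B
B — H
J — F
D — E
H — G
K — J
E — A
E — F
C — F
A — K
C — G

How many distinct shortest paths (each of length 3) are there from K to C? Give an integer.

2

The shortest distance is 3. The length-3 paths are: K–H–G–C; K–J–F–C.
That gives 2 distinct shortest paths.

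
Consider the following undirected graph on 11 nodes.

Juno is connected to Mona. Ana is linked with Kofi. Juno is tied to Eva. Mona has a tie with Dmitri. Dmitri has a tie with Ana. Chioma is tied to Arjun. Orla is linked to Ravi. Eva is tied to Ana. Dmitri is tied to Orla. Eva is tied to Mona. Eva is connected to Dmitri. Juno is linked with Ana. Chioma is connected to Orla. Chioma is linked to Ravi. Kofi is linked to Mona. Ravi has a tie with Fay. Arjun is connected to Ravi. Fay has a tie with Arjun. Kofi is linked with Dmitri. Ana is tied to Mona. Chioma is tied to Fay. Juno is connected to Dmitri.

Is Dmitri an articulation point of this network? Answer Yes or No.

Yes

Removing Dmitri leaves {Arjun, Chioma, Fay, Orla, and Ravi} with no path to {Ana, Eva, Juno, Kofi, and Mona}, so the network splits into 2 components. Dmitri is a cut vertex.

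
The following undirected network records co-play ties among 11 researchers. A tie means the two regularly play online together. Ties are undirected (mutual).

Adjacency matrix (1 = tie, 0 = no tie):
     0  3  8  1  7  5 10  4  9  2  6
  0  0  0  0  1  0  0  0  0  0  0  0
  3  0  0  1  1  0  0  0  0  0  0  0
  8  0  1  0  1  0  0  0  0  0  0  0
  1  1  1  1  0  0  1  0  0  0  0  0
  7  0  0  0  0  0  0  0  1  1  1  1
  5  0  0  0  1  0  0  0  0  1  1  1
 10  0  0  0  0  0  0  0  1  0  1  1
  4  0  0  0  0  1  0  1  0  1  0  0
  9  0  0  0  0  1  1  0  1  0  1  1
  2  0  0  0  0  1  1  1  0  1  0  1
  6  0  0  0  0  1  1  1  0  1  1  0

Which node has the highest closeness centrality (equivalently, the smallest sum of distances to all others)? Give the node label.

5

Farness (sum of distances to all others) for each node — 0:28, 1:19, 2:18, 3:27, 4:24, 5:16, 6:18, 7:23, 8:27, 9:18, 10:24.
The smallest farness is 16, for 5, so 5 has the highest closeness.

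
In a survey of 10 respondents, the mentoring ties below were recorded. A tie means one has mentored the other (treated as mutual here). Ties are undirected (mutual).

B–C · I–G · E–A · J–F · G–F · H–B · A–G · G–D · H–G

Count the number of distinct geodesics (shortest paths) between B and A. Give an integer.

The shortest distance is 3, and the only length-3 path is B–H–G–A. So there is exactly 1 shortest path.

1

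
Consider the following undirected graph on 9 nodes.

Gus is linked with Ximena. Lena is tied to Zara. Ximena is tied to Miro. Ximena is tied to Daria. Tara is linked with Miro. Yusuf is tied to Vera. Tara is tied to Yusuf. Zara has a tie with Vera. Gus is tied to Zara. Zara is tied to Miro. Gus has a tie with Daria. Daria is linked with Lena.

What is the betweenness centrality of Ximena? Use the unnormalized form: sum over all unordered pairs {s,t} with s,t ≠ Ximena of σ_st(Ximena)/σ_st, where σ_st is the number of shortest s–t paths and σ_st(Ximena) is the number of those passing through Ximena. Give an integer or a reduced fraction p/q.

10/3

Pairs whose geodesics pass through Ximena — Yusuf–Daria: 1/3; Gus–Tara: 1/2; Gus–Miro: 1/2; Daria–Tara: 1; Daria–Miro: 1.
All other pairs contribute 0.
Summing the contributions gives betweenness(Ximena) = 10/3.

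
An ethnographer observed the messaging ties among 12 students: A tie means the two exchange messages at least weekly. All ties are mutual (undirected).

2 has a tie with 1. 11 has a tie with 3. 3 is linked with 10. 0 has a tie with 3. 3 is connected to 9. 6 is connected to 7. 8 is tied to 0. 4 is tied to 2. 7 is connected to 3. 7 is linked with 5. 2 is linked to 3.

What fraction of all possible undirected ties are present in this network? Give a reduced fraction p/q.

1/6

There are 11 edges and 12 nodes, so the maximum possible is C(12,2) = 66.
Density = 11/66 = 1/6.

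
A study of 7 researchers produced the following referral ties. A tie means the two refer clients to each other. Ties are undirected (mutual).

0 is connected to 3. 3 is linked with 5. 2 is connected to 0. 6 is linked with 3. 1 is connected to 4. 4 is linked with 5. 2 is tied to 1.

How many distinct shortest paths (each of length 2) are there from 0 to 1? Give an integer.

1

The shortest distance is 2, and the only length-2 path is 0–2–1. So there is exactly 1 shortest path.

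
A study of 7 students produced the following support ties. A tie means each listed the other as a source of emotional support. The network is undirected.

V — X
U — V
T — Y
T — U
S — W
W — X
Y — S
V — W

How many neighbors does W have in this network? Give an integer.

W is directly tied to S, V, and X. That is 3 neighbors, so the degree of W is 3.

3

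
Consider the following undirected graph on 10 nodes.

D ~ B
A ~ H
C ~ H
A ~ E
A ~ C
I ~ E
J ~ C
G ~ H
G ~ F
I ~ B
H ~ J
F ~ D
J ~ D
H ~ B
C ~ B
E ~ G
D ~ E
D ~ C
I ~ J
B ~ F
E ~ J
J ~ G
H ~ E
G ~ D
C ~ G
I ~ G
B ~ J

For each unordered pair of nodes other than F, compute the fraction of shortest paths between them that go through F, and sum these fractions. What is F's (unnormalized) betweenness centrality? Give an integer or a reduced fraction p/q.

1/6

Pairs whose geodesics pass through F — B–G: 1/6.
All other pairs contribute 0.
Summing the contributions gives betweenness(F) = 1/6.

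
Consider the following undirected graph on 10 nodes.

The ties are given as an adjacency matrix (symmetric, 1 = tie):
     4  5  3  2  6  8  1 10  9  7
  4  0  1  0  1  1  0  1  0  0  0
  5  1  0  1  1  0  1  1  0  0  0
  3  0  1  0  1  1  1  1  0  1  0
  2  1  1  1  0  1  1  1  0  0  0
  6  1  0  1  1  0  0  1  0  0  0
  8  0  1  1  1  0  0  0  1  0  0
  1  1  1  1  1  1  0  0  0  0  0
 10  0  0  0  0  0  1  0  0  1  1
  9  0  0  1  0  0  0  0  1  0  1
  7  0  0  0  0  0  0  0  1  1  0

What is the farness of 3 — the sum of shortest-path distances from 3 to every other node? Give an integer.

12

Distances from 3: 1:1, 2:1, 4:2, 5:1, 6:1, 7:2, 8:1, 9:1, 10:2.
Sum = 1 + 1 + 2 + 1 + 1 + 2 + 1 + 1 + 2 = 12.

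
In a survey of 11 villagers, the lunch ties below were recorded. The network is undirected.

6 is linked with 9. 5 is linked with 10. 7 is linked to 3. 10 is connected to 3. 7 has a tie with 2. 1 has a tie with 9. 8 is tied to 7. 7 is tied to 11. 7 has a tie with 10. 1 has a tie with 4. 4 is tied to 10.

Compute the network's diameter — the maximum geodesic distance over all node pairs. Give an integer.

6

Eccentricity of each node (its greatest distance to any other): 1:4, 2:6, 3:5, 4:3, 5:5, 6:6, 7:5, 8:6, 9:5, 10:4, 11:6.
The maximum eccentricity is 6, realized for instance by the pair 8–6 via 8 – 7 – 10 – 4 – 1 – 9 – 6. So the diameter is 6.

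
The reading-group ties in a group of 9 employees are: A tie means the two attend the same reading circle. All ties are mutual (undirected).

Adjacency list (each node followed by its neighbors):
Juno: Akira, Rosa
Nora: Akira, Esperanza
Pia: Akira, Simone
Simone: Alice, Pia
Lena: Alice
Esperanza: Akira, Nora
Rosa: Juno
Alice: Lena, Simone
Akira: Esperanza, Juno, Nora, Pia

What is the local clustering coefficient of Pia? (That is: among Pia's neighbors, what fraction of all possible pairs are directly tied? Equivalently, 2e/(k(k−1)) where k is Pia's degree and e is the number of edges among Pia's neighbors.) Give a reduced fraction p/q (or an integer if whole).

Pia's neighbors: Akira and Simone (k = 2).
Possible neighbor pairs: C(2,2) = 1. Edges among them: none → e = 0.
Clustering(Pia) = 0/1.

0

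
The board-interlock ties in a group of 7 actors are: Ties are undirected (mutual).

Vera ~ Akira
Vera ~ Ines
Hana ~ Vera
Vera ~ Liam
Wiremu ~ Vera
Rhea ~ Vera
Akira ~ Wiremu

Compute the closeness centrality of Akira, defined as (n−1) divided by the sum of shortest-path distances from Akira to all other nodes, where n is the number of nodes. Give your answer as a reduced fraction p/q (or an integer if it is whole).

3/5

Distances from Akira: Hana:2, Ines:2, Liam:2, Rhea:2, Vera:1, Wiremu:1. Sum = 10.
n = 7, so closeness = 6/10 = 3/5.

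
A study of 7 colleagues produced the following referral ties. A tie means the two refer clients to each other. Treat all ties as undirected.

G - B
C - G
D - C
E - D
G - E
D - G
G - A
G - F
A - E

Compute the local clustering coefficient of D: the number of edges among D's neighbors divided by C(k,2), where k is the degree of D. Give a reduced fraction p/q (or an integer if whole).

D's neighbors: C, E, and G (k = 3).
Possible neighbor pairs: C(3,2) = 3. Edges among them: C–G, E–G → e = 2.
Clustering(D) = 2/3.

2/3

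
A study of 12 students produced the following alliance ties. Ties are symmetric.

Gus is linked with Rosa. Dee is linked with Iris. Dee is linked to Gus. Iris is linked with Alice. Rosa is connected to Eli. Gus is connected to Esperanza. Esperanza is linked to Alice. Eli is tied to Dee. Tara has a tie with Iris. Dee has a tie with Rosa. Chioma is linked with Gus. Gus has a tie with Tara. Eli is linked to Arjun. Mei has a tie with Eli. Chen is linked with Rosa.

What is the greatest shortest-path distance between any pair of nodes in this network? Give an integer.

4

Eccentricity of each node (its greatest distance to any other): Alice:4, Arjun:4, Chen:4, Chioma:4, Dee:2, Eli:3, Esperanza:4, Gus:3, Iris:3, Mei:4, Rosa:3, Tara:4.
The maximum eccentricity is 4, realized for instance by the pair Mei–Alice via Mei – Eli – Dee – Iris – Alice. So the diameter is 4.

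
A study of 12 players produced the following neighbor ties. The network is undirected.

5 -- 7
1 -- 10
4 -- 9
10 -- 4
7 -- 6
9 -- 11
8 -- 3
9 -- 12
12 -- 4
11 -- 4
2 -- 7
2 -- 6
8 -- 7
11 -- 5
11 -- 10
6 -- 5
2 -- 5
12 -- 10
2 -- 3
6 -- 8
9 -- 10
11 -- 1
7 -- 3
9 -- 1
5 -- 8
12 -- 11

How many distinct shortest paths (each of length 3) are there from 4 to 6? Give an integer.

1

The shortest distance is 3, and the only length-3 path is 4–11–5–6. So there is exactly 1 shortest path.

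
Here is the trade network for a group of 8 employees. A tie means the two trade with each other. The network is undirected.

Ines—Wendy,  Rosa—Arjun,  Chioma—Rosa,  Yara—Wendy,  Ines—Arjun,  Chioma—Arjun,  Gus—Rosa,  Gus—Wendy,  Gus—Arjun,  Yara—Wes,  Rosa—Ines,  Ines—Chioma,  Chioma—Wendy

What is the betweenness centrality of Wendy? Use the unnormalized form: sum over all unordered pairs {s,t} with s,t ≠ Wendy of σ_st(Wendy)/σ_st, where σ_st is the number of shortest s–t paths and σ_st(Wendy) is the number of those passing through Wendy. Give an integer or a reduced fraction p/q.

32/3

Pairs whose geodesics pass through Wendy — Wes–Arjun: 3/3; Wes–Ines: 1; Wes–Gus: 1; Wes–Rosa: 3/3; Wes–Chioma: 1; Yara–Arjun: 3/3; Yara–Ines: 1; Yara–Gus: 1; Yara–Rosa: 3/3; Yara–Chioma: 1; Ines–Gus: 1/3; Gus–Chioma: 1/3.
All other pairs contribute 0.
Summing the contributions gives betweenness(Wendy) = 32/3.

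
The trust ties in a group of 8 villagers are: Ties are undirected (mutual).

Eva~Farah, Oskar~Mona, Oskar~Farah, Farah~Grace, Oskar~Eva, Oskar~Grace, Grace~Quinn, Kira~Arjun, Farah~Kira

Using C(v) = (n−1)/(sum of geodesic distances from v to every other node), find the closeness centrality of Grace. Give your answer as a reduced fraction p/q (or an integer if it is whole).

Distances from Grace: Arjun:3, Eva:2, Farah:1, Kira:2, Mona:2, Oskar:1, Quinn:1. Sum = 12.
n = 8, so closeness = 7/12.

7/12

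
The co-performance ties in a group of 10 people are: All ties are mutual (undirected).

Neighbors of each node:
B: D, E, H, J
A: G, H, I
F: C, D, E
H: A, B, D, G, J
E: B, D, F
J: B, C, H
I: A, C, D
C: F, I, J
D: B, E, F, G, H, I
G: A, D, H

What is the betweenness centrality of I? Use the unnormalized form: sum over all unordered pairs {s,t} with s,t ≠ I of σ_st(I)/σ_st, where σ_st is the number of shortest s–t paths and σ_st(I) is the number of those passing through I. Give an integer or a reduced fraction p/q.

Pairs whose geodesics pass through I — G–C: 2/4; C–A: 1; C–D: 1/2; A–E: 1/4; A–D: 1/3; A–F: 2/4.
All other pairs contribute 0.
Summing the contributions gives betweenness(I) = 37/12.

37/12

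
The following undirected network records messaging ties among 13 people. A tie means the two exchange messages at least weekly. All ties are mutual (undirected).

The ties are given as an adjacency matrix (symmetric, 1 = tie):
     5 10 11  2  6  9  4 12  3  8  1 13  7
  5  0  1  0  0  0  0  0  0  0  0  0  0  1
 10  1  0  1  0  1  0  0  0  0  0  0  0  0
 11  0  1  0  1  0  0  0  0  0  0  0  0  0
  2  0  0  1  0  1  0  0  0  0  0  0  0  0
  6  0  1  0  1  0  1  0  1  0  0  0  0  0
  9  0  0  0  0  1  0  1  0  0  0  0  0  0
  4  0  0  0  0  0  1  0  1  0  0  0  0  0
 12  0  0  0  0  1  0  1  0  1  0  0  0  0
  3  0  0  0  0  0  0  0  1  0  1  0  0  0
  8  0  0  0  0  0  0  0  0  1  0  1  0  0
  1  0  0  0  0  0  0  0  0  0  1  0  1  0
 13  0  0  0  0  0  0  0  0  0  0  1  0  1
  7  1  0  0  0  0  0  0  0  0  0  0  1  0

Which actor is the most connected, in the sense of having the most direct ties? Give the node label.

Degrees — 1:2, 2:2, 3:2, 4:2, 5:2, 6:4, 7:2, 8:2, 9:2, 10:3, 11:2, 12:3, 13:2.
The maximum is 4, attained only by 6.

6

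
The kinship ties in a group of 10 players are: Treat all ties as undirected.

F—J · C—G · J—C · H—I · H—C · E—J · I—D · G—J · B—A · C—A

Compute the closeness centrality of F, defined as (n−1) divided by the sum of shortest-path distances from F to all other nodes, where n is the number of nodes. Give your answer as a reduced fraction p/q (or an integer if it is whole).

9/26

Distances from F: A:3, B:4, C:2, D:5, E:2, G:2, H:3, I:4, J:1. Sum = 26.
n = 10, so closeness = 9/26.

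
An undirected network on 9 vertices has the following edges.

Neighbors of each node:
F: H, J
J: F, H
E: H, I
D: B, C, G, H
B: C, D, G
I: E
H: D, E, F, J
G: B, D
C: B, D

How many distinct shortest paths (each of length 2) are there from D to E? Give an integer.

The shortest distance is 2, and the only length-2 path is D–H–E. So there is exactly 1 shortest path.

1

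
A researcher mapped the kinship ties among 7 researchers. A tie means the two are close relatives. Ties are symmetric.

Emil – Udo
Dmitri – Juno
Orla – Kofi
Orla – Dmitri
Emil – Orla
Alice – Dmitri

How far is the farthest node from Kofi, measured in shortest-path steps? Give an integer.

Distances from Kofi: Alice:3, Dmitri:2, Emil:2, Juno:3, Orla:1, Udo:3.
The largest is 3 (to Alice, Juno, and Udo), so the eccentricity of Kofi is 3.

3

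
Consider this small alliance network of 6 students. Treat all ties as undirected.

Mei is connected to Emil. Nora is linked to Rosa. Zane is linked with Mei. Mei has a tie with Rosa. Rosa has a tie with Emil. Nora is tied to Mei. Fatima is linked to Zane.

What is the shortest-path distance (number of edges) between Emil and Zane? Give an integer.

2

One shortest route is Emil – Mei – Zane, which uses 2 edges, and Emil and Zane are not directly tied, so nothing shorter exists. So d(Emil,Zane) = 2.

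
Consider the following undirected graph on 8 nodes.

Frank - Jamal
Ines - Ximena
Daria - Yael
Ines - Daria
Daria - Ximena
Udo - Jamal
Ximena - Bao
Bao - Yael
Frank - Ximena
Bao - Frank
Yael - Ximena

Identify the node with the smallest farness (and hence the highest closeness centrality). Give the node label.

Ximena

Farness (sum of distances to all others) for each node — Bao:12, Daria:14, Frank:11, Ines:15, Jamal:15, Udo:21, Ximena:10, Yael:14.
The smallest farness is 10, for Ximena, so Ximena has the highest closeness.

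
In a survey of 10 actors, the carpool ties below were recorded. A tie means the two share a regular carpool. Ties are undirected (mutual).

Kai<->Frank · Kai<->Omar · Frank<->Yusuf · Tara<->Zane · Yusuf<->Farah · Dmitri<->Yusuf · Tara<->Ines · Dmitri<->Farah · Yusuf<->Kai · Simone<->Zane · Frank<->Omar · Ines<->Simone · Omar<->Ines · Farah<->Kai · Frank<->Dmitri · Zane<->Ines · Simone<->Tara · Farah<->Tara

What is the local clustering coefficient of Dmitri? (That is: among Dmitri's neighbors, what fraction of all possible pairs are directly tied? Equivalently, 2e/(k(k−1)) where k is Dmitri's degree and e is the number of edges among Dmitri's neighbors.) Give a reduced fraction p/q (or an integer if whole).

2/3

Dmitri's neighbors: Farah, Frank, and Yusuf (k = 3).
Possible neighbor pairs: C(3,2) = 3. Edges among them: Farah–Yusuf, Frank–Yusuf → e = 2.
Clustering(Dmitri) = 2/3.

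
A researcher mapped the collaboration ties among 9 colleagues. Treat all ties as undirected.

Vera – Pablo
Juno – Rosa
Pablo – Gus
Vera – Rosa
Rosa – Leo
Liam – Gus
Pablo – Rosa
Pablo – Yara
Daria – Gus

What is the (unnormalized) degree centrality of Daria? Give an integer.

Daria is directly tied to Gus. That is 1 neighbor, so the degree of Daria is 1.

1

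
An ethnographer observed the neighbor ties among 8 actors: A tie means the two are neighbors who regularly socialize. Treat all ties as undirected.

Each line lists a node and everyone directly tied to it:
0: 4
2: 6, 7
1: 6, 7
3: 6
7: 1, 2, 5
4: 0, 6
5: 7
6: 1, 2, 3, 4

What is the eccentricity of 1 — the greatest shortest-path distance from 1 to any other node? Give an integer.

3

Distances from 1: 0:3, 2:2, 3:2, 4:2, 5:2, 6:1, 7:1.
The largest is 3 (to 0), so the eccentricity of 1 is 3.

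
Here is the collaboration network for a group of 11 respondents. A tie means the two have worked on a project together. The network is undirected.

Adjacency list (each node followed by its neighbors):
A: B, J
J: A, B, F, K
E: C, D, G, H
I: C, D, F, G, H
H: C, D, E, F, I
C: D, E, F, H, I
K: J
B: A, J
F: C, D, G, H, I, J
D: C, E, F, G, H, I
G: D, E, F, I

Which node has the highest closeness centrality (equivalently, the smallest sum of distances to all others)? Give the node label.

Farness (sum of distances to all others) for each node — A:25, B:25, C:18, D:17, E:23, F:14, G:19, H:18, I:18, J:17, K:26.
The smallest farness is 14, for F, so F has the highest closeness.

F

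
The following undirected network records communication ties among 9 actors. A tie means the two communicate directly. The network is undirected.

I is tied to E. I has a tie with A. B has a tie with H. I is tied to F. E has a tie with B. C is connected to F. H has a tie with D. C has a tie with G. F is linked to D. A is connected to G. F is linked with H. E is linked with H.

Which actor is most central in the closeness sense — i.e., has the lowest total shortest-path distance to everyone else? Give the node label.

Farness (sum of distances to all others) for each node — A:17, B:18, C:16, D:16, E:15, F:12, G:19, H:14, I:13.
The smallest farness is 12, for F, so F has the highest closeness.

F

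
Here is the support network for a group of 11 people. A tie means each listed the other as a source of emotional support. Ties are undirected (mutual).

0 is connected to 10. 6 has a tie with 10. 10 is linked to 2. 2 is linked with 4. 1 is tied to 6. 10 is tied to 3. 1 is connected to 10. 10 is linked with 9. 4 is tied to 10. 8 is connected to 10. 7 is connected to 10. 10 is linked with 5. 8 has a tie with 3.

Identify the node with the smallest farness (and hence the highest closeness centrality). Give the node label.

10

Farness (sum of distances to all others) for each node — 0:19, 1:18, 2:18, 3:18, 4:18, 5:19, 6:18, 7:19, 8:18, 9:19, 10:10.
The smallest farness is 10, for 10, so 10 has the highest closeness.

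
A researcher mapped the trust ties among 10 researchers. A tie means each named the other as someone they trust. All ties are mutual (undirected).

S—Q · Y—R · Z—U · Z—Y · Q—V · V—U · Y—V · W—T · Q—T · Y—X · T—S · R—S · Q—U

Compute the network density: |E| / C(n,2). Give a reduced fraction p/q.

13/45

There are 13 edges and 10 nodes, so the maximum possible is C(10,2) = 45.
Density = 13/45.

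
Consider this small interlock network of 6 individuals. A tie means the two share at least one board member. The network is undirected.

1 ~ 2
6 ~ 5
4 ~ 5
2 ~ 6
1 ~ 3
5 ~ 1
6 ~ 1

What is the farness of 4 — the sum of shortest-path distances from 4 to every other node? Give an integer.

Distances from 4: 1:2, 2:3, 3:3, 5:1, 6:2.
Sum = 2 + 3 + 3 + 1 + 2 = 11.

11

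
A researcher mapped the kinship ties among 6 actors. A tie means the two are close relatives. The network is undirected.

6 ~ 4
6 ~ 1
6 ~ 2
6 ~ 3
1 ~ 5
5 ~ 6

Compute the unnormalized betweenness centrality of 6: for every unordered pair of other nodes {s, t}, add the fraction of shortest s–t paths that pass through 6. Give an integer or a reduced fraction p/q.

9

Pairs whose geodesics pass through 6 — 2–1: 1; 2–3: 1; 2–4: 1; 2–5: 1; 1–3: 1; 1–4: 1; 3–4: 1; 3–5: 1; 4–5: 1.
All other pairs contribute 0.
Summing the contributions gives betweenness(6) = 9.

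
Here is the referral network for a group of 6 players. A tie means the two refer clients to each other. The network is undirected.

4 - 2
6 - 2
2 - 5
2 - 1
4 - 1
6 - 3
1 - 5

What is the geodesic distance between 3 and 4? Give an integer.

One shortest route is 3 – 6 – 2 – 4, which uses 3 edges, and at distance 2 from 3 we only reach {2}, which does not include 4. So d(3,4) = 3.

3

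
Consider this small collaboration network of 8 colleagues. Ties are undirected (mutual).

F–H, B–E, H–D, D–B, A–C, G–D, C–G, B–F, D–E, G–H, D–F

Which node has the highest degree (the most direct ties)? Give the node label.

Degrees — A:1, B:3, C:2, D:5, E:2, F:3, G:3, H:3.
The maximum is 5, attained only by D.

D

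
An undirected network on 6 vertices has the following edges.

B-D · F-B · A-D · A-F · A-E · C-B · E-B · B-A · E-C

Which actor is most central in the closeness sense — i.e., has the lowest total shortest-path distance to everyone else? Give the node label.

Farness (sum of distances to all others) for each node — A:6, B:5, C:8, D:8, E:7, F:8.
The smallest farness is 5, for B, so B has the highest closeness.

B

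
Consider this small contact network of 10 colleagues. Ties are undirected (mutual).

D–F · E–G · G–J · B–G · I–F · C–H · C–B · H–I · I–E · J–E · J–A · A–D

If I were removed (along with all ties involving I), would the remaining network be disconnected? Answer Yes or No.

Even without I, every remaining node can still reach every other (the residual graph is connected), so I is not a cut vertex.

No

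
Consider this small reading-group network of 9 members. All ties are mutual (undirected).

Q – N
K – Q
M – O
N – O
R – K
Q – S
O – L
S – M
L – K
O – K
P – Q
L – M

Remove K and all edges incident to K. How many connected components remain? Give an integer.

2

Without K, the remaining ties split the others into: {L, M, N, O, P, Q, S}; {R}.
That's 2 separate components.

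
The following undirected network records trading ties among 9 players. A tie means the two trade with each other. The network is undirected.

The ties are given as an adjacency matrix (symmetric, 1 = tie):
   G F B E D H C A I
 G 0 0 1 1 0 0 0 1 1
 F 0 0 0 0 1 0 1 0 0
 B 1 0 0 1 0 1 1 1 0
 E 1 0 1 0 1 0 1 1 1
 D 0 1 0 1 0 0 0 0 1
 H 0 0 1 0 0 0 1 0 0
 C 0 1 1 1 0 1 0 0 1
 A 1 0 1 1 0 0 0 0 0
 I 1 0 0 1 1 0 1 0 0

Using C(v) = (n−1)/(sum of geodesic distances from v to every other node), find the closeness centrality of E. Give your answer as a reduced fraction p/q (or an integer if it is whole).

Distances from E: A:1, B:1, C:1, D:1, F:2, G:1, H:2, I:1. Sum = 10.
n = 9, so closeness = 8/10 = 4/5.

4/5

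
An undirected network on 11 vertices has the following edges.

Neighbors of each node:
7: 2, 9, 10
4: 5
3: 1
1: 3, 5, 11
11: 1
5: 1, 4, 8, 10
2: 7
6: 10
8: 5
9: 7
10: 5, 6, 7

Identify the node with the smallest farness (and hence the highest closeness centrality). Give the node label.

Farness (sum of distances to all others) for each node — 1:23, 2:33, 3:32, 4:27, 5:18, 6:28, 7:24, 8:27, 9:33, 10:19, 11:32.
The smallest farness is 18, for 5, so 5 has the highest closeness.

5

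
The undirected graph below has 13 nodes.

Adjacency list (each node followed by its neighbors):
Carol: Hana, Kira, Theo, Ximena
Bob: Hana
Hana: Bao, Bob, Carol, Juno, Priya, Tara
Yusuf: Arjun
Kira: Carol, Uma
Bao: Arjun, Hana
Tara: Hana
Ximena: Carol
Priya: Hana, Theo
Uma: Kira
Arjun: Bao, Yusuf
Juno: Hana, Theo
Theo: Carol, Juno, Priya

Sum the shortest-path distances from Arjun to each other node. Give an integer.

36

Distances from Arjun: Bao:1, Bob:3, Carol:3, Hana:2, Juno:3, Kira:4, Priya:3, Tara:3, Theo:4, Uma:5, Ximena:4, Yusuf:1.
Sum = 1 + 3 + 3 + 2 + 3 + 4 + 3 + 3 + 4 + 5 + 4 + 1 = 36.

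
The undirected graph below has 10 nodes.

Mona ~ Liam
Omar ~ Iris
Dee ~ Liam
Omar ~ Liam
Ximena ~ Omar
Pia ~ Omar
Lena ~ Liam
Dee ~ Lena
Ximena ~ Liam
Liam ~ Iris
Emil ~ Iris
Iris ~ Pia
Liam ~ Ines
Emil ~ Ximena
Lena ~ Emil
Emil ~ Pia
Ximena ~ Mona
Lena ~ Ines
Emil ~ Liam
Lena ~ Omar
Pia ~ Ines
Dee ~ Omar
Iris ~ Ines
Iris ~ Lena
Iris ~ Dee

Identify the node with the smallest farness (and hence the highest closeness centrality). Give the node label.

Farness (sum of distances to all others) for each node — Dee:14, Emil:13, Ines:14, Iris:11, Lena:12, Liam:10, Mona:17, Omar:12, Pia:15, Ximena:14.
The smallest farness is 10, for Liam, so Liam has the highest closeness.

Liam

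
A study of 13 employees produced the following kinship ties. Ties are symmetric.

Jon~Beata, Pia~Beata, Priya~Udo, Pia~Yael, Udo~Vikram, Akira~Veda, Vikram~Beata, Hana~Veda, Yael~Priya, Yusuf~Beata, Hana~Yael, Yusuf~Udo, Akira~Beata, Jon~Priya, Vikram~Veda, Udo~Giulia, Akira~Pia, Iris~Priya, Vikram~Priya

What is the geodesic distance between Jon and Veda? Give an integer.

3

One shortest route is Jon – Beata – Vikram – Veda, which uses 3 edges, and at distance 2 from Jon we only reach {Akira, Iris, Pia, Udo, Vikram, Yael, Yusuf}, which does not include Veda. So d(Jon,Veda) = 3.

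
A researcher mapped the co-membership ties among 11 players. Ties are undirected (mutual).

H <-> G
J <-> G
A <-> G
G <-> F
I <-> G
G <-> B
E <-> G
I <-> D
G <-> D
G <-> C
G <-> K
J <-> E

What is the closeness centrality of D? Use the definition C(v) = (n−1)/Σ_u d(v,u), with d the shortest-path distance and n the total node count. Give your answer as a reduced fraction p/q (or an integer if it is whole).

Distances from D: A:2, B:2, C:2, E:2, F:2, G:1, H:2, I:1, J:2, K:2. Sum = 18.
n = 11, so closeness = 10/18 = 5/9.

5/9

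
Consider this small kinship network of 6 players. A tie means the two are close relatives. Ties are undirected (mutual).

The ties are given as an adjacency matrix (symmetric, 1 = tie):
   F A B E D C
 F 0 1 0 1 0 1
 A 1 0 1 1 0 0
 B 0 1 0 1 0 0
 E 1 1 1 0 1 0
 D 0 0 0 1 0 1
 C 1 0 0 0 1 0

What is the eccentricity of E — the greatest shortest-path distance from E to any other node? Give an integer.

2

Distances from E: A:1, B:1, C:2, D:1, F:1.
The largest is 2 (to C), so the eccentricity of E is 2.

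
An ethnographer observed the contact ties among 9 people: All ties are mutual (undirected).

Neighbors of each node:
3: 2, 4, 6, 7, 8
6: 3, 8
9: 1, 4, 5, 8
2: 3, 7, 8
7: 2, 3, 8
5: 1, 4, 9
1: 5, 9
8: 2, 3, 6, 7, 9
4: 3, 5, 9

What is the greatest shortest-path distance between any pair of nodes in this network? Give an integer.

3

Eccentricity of each node (its greatest distance to any other): 1:3, 2:3, 3:3, 4:2, 5:3, 6:3, 7:3, 8:2, 9:2.
The maximum eccentricity is 3, realized for instance by the pair 5–7 via 5 – 4 – 3 – 7. So the diameter is 3.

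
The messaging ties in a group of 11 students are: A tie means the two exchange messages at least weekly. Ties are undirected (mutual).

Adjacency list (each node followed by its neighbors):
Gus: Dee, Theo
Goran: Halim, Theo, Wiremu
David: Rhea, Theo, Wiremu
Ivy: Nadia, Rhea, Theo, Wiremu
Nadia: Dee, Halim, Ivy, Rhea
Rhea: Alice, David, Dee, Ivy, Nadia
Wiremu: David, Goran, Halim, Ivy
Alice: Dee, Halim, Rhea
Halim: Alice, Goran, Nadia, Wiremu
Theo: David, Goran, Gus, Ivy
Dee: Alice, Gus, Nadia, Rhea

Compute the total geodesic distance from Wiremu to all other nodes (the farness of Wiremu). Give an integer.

18

Distances from Wiremu: Alice:2, David:1, Dee:3, Goran:1, Gus:3, Halim:1, Ivy:1, Nadia:2, Rhea:2, Theo:2.
Sum = 2 + 1 + 3 + 1 + 3 + 1 + 1 + 2 + 2 + 2 = 18.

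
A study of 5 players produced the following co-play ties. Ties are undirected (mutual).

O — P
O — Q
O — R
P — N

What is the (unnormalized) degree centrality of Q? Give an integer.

1

Q is directly tied to O. That is 1 neighbor, so the degree of Q is 1.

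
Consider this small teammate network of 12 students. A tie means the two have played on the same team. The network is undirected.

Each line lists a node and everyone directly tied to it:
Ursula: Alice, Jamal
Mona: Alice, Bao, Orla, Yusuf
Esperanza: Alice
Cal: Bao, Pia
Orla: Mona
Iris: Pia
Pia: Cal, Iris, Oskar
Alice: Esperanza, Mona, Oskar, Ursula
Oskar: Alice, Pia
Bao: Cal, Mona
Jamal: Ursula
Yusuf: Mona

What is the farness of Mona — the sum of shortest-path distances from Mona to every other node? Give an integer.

22

Distances from Mona: Alice:1, Bao:1, Cal:2, Esperanza:2, Iris:4, Jamal:3, Orla:1, Oskar:2, Pia:3, Ursula:2, Yusuf:1.
Sum = 1 + 1 + 2 + 2 + 4 + 3 + 1 + 2 + 3 + 2 + 1 = 22.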